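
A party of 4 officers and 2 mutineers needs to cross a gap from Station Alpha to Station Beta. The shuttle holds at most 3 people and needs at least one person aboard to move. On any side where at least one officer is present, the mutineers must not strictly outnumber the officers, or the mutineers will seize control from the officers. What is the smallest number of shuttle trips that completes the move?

Counting alone: each trip to Station Beta takes at most 3 across and each return brings at least 1 back, so after t trips out (and t−1 returns) at most 3t − (t−1) of the 6 are across; that first reaches 6 at t = 3, so at least 5 crossings are needed.
The plan below uses exactly 5 crossings, so it is optimal:
1. 2 mutineers → Station Beta.  (Station Alpha: 4O 0M; Station Beta: 0O 2M)
2. 1 mutineer ← Station Alpha.  (Station Alpha: 4O 1M; Station Beta: 0O 1M)
3. 2 officers and 1 mutineer → Station Beta.  (Station Alpha: 2O 0M; Station Beta: 2O 2M)
4. 1 mutineer ← Station Alpha.  (Station Alpha: 2O 1M; Station Beta: 2O 1M)
5. 2 officers and 1 mutineer → Station Beta.  (Station Alpha: 0O 0M; Station Beta: 4O 2M)

5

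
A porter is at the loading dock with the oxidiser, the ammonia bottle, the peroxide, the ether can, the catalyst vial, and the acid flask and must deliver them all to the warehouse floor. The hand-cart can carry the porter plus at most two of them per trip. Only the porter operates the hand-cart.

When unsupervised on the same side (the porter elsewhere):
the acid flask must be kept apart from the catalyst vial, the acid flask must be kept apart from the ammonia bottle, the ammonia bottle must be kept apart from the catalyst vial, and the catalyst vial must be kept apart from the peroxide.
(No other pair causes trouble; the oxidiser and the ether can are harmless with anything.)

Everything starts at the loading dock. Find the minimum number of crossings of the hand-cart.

Counting alone: the porter can take at most 2 across per trip to the warehouse floor, so moving all 6 needs at least 3 loaded trips out, with a return between consecutive ones — at least 5 crossings.
The safety rule pushes this higher. Following every safe sequence of crossings, the most of the 6 that can be at the warehouse floor as the hand-cart arrives there on crossings 5, 7 is 4, 5 respectively — never all 6.
So no plan with fewer than 9 crossings exists, and this one achieves 9:
1. Porter goes to the warehouse floor with the ammonia bottle and the catalyst vial.  [the loading dock: the acid flask, the ether can, the oxidiser, the peroxide | the warehouse floor: the ammonia bottle, the catalyst vial]
2. Porter goes back to the loading dock with the ammonia bottle.  [the loading dock: the acid flask, the ammonia bottle, the ether can, the oxidiser, the peroxide | the warehouse floor: the catalyst vial]
3. Porter goes to the warehouse floor with the ammonia bottle and the oxidiser.  [the loading dock: the acid flask, the ether can, the peroxide | the warehouse floor: the ammonia bottle, the catalyst vial, the oxidiser]
4. Porter goes back to the loading dock with the ammonia bottle.  [the loading dock: the acid flask, the ammonia bottle, the ether can, the peroxide | the warehouse floor: the catalyst vial, the oxidiser]
5. Porter goes to the warehouse floor with the ammonia bottle and the peroxide.  [the loading dock: the acid flask, the ether can | the warehouse floor: the ammonia bottle, the catalyst vial, the oxidiser, the peroxide]
6. Porter goes back to the loading dock with the catalyst vial.  [the loading dock: the acid flask, the catalyst vial, the ether can | the warehouse floor: the ammonia bottle, the oxidiser, the peroxide]
7. Porter goes to the warehouse floor with the catalyst vial and the ether can.  [the loading dock: the acid flask | the warehouse floor: the ammonia bottle, the catalyst vial, the ether can, the oxidiser, the peroxide]
8. Porter goes back to the loading dock with the catalyst vial.  [the loading dock: the acid flask, the catalyst vial | the warehouse floor: the ammonia bottle, the ether can, the oxidiser, the peroxide]
9. Porter goes to the warehouse floor with the acid flask and the catalyst vial.  [the loading dock: — | the warehouse floor: the acid flask, the ammonia bottle, the catalyst vial, the ether can, the oxidiser, the peroxide]

9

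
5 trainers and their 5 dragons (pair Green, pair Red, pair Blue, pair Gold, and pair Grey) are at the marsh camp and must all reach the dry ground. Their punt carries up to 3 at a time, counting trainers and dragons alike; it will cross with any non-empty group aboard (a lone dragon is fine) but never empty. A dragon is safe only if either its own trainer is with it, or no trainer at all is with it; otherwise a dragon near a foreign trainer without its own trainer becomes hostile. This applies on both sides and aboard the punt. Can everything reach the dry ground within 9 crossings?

Counting alone: each trip to the dry ground takes at most 3 across and each return brings at least 1 back, so after t trips out (and t−1 returns) at most 3t − (t−1) of the 10 are across; that first reaches 10 at t = 5, so at least 9 crossings are needed.
The safety rule pushes this higher. Following every safe sequence of crossings, the most of the 10 that can be at the dry ground as the punt arrives there on crossing 9 is 9 — never all 10.
So the move cannot be finished within 9 crossings. (The shortest complete plan takes 11:)
1. dragon Green and trainer Green cross → the dry ground.
2. trainer Green crosses ← the marsh camp.
3. dragon Blue, dragon Gold, and dragon Red cross → the dry ground.
4. dragon Green crosses ← the marsh camp.
5. trainer Blue, trainer Gold, and trainer Red cross → the dry ground.
6. dragon Red and trainer Red cross ← the marsh camp.
7. trainer Green, trainer Grey, and trainer Red cross → the dry ground.
8. dragon Blue crosses ← the marsh camp.
9. dragon Green and dragon Red cross → the dry ground.
10. dragon Green crosses ← the marsh camp.
11. dragon Blue, dragon Green, and dragon Grey cross → the dry ground.

No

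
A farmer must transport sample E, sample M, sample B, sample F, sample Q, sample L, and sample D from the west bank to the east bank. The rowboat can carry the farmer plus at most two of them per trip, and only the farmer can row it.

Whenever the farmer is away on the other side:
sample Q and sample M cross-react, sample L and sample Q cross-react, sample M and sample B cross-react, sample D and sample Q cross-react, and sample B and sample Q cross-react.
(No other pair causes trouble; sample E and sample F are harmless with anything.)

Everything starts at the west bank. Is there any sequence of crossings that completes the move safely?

Yes

1. Farmer goes to the east bank with sample M and sample Q.
2. Farmer goes back to the west bank with sample M.
3. Farmer goes to the east bank with sample E and sample M.
4. Farmer goes back to the west bank with sample M.
5. Farmer goes to the east bank with sample F and sample M.
6. Farmer goes back to the west bank with sample M.
7. Farmer goes to the east bank with sample L and sample M.
8. Farmer goes back to the west bank with sample Q.
9. Farmer goes to the east bank with sample B and sample D.
10. Farmer goes back to the west bank with sample M.
11. Farmer goes to the east bank with sample M and sample Q.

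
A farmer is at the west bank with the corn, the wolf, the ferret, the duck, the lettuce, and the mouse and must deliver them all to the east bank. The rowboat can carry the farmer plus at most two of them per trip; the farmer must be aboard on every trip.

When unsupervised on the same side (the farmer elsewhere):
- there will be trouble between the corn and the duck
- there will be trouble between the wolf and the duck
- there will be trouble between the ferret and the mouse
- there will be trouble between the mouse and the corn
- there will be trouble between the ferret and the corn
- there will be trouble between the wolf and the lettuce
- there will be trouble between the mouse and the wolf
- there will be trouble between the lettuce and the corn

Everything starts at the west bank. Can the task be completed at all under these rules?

Whatever the first load, the items left behind include a forbidden pair without the farmer. No opening move is safe, so no plan exists.

No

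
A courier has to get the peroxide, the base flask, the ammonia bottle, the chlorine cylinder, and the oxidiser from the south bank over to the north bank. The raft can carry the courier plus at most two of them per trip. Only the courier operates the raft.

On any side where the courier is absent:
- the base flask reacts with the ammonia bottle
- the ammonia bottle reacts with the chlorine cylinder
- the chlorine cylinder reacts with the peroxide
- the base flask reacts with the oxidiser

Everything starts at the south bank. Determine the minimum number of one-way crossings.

7

Counting alone: the courier can take at most 2 across per trip to the north bank, so moving all 5 needs at least 3 loaded trips out, with a return between consecutive ones — at least 5 crossings.
The safety rule pushes this higher. Following every safe sequence of crossings, the most of the 5 that can be at the north bank as the raft arrives there on crossing 5 is 4 — never all 5.
So no plan with fewer than 7 crossings exists, and this one achieves 7:
1. Courier goes to the north bank with the base flask and the chlorine cylinder.  [the south bank: the ammonia bottle, the oxidiser, the peroxide | the north bank: the base flask, the chlorine cylinder]
2. Courier goes back to the south bank alone.  [the south bank: the ammonia bottle, the oxidiser, the peroxide | the north bank: the base flask, the chlorine cylinder]
3. Courier goes to the north bank with the peroxide.  [the south bank: the ammonia bottle, the oxidiser | the north bank: the base flask, the chlorine cylinder, the peroxide]
4. Courier goes back to the south bank with the chlorine cylinder.  [the south bank: the ammonia bottle, the chlorine cylinder, the oxidiser | the north bank: the base flask, the peroxide]
5. Courier goes to the north bank with the ammonia bottle and the oxidiser.  [the south bank: the chlorine cylinder | the north bank: the ammonia bottle, the base flask, the oxidiser, the peroxide]
6. Courier goes back to the south bank with the base flask.  [the south bank: the base flask, the chlorine cylinder | the north bank: the ammonia bottle, the oxidiser, the peroxide]
7. Courier goes to the north bank with the base flask and the chlorine cylinder.  [the south bank: — | the north bank: the ammonia bottle, the base flask, the chlorine cylinder, the oxidiser, the peroxide]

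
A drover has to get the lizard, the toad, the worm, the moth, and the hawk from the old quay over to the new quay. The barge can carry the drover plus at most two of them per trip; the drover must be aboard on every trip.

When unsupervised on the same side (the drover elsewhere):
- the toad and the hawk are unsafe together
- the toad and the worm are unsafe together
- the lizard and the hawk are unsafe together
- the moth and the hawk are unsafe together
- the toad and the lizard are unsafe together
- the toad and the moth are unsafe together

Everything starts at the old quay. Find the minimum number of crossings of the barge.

Counting alone: the drover can take at most 2 across per trip to the new quay, so moving all 5 needs at least 3 loaded trips out, with a return between consecutive ones — at least 5 crossings.
The safety rule pushes this higher. Following every safe sequence of crossings, the most of the 5 that can be at the new quay as the barge arrives there on crossing 5 is 4 — never all 5.
So no plan with fewer than 7 crossings exists, and this one achieves 7:
1. Drover goes to the new quay with the hawk and the toad.
2. Drover goes back to the old quay with the toad.
3. Drover goes to the new quay with the toad and the worm.
4. Drover goes back to the old quay with the toad.
5. Drover goes to the new quay with the lizard and the moth.
6. Drover goes back to the old quay with the hawk.
7. Drover goes to the new quay with the hawk and the toad.

7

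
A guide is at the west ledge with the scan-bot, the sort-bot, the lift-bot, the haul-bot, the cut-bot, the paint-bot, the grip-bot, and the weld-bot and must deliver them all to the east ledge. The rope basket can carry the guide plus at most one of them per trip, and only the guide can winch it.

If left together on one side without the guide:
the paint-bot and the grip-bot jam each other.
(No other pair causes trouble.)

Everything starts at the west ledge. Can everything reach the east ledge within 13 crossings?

Counting alone: the guide can take at most 1 across per trip to the east ledge, so moving all 8 needs at least 8 loaded trips out, with a return between consecutive ones — at least 15 crossings.
Since 13 < 15, 13 crossings cannot be enough. (The shortest complete plan in fact takes 15:)
1. Guide goes to the east ledge with the paint-bot.  [the west ledge: the cut-bot, the grip-bot, the haul-bot, the lift-bot, the scan-bot, the sort-bot, the weld-bot | the east ledge: the paint-bot]
2. Guide goes back to the west ledge alone.  [the west ledge: the cut-bot, the grip-bot, the haul-bot, the lift-bot, the scan-bot, the sort-bot, the weld-bot | the east ledge: the paint-bot]
3. Guide goes to the east ledge with the scan-bot.  [the west ledge: the cut-bot, the grip-bot, the haul-bot, the lift-bot, the sort-bot, the weld-bot | the east ledge: the paint-bot, the scan-bot]
4. Guide goes back to the west ledge alone.  [the west ledge: the cut-bot, the grip-bot, the haul-bot, the lift-bot, the sort-bot, the weld-bot | the east ledge: the paint-bot, the scan-bot]
5. Guide goes to the east ledge with the sort-bot.  [the west ledge: the cut-bot, the grip-bot, the haul-bot, the lift-bot, the weld-bot | the east ledge: the paint-bot, the scan-bot, the sort-bot]
6. Guide goes back to the west ledge alone.  [the west ledge: the cut-bot, the grip-bot, the haul-bot, the lift-bot, the weld-bot | the east ledge: the paint-bot, the scan-bot, the sort-bot]
7. Guide goes to the east ledge with the lift-bot.  [the west ledge: the cut-bot, the grip-bot, the haul-bot, the weld-bot | the east ledge: the lift-bot, the paint-bot, the scan-bot, the sort-bot]
8. Guide goes back to the west ledge alone.  [the west ledge: the cut-bot, the grip-bot, the haul-bot, the weld-bot | the east ledge: the lift-bot, the paint-bot, the scan-bot, the sort-bot]
9. Guide goes to the east ledge with the haul-bot.  [the west ledge: the cut-bot, the grip-bot, the weld-bot | the east ledge: the haul-bot, the lift-bot, the paint-bot, the scan-bot, the sort-bot]
10. Guide goes back to the west ledge alone.  [the west ledge: the cut-bot, the grip-bot, the weld-bot | the east ledge: the haul-bot, the lift-bot, the paint-bot, the scan-bot, the sort-bot]
11. Guide goes to the east ledge with the cut-bot.  [the west ledge: the grip-bot, the weld-bot | the east ledge: the cut-bot, the haul-bot, the lift-bot, the paint-bot, the scan-bot, the sort-bot]
12. Guide goes back to the west ledge alone.  [the west ledge: the grip-bot, the weld-bot | the east ledge: the cut-bot, the haul-bot, the lift-bot, the paint-bot, the scan-bot, the sort-bot]
13. Guide goes to the east ledge with the weld-bot.  [the west ledge: the grip-bot | the east ledge: the cut-bot, the haul-bot, the lift-bot, the paint-bot, the scan-bot, the sort-bot, the weld-bot]
14. Guide goes back to the west ledge alone.  [the west ledge: the grip-bot | the east ledge: the cut-bot, the haul-bot, the lift-bot, the paint-bot, the scan-bot, the sort-bot, the weld-bot]
15. Guide goes to the east ledge with the grip-bot.  [the west ledge: — | the east ledge: the cut-bot, the grip-bot, the haul-bot, the lift-bot, the paint-bot, the scan-bot, the sort-bot, the weld-bot]

No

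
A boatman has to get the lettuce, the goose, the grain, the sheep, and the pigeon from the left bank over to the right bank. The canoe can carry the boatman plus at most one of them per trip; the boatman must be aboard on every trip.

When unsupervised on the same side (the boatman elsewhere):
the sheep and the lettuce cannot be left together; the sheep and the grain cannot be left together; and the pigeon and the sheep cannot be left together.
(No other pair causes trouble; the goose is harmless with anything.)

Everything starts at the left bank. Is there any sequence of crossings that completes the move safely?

No

Following every safe sequence of crossings from the start, the most of the 5 that can be at the right bank as the canoe arrives there on crossings 1, 3, 5 is 1, 2, 3 respectively; the best ever achieved is 3 of 5.
From crossing 7 on, no configuration arises that was not already reachable earlier: only 18 distinct safe configurations (who is on which side, and where the canoe is) can ever be reached, none of them has everyone across, and every continuation just revisits them. So no valid plan exists.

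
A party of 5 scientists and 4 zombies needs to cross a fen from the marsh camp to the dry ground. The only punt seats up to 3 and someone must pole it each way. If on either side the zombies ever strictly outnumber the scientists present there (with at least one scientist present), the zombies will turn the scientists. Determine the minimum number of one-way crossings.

7

Counting alone: each trip to the dry ground takes at most 3 across and each return brings at least 1 back, so after t trips out (and t−1 returns) at most 3t − (t−1) of the 9 are across; that first reaches 9 at t = 4, so at least 7 crossings are needed.
The plan below uses exactly 7 crossings, so it is optimal:
1. 3 zombies → the dry ground.  (the marsh camp: 5S 1Z; the dry ground: 0S 3Z)
2. 1 zombie ← the marsh camp.  (the marsh camp: 5S 2Z; the dry ground: 0S 2Z)
3. 3 scientists → the dry ground.  (the marsh camp: 2S 2Z; the dry ground: 3S 2Z)
4. 1 scientist ← the marsh camp.  (the marsh camp: 3S 2Z; the dry ground: 2S 2Z)
5. 2 scientists and 1 zombie → the dry ground.  (the marsh camp: 1S 1Z; the dry ground: 4S 3Z)
6. 1 scientist ← the marsh camp.  (the marsh camp: 2S 1Z; the dry ground: 3S 3Z)
7. 2 scientists and 1 zombie → the dry ground.  (the marsh camp: 0S 0Z; the dry ground: 5S 4Z)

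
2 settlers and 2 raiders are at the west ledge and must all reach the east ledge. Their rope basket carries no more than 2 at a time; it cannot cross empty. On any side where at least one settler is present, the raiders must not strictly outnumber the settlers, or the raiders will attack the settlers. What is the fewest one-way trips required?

5

Counting alone: each trip to the east ledge takes at most 2 across and each return brings at least 1 back, so after t trips out (and t−1 returns) at most 2t − (t−1) of the 4 are across; that first reaches 4 at t = 3, so at least 5 crossings are needed.
The plan below uses exactly 5 crossings, so it is optimal:
1. 2 raiders → the east ledge.  (the west ledge: 2S 0R; the east ledge: 0S 2R)
2. 1 raider ← the west ledge.  (the west ledge: 2S 1R; the east ledge: 0S 1R)
3. 2 settlers → the east ledge.  (the west ledge: 0S 1R; the east ledge: 2S 1R)
4. 1 raider ← the west ledge.  (the west ledge: 0S 2R; the east ledge: 2S 0R)
5. 2 raiders → the east ledge.  (the west ledge: 0S 0R; the east ledge: 2S 2R)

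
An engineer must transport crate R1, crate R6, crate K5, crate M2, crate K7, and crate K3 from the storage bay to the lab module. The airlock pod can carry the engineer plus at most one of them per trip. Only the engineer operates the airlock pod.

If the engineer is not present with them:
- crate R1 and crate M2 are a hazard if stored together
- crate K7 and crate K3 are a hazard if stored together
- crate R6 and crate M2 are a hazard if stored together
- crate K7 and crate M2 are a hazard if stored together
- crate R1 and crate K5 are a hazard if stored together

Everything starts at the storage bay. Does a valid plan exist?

No

Whatever the first load, the items left behind include a forbidden pair without the engineer. No opening move is safe, so no plan exists.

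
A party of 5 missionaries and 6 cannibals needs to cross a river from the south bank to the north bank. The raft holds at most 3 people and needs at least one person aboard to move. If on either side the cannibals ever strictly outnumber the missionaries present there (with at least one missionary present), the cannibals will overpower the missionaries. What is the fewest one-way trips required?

impossible

The cannibals already outnumber the missionaries at the south bank before anyone moves, so the starting position itself is disallowed.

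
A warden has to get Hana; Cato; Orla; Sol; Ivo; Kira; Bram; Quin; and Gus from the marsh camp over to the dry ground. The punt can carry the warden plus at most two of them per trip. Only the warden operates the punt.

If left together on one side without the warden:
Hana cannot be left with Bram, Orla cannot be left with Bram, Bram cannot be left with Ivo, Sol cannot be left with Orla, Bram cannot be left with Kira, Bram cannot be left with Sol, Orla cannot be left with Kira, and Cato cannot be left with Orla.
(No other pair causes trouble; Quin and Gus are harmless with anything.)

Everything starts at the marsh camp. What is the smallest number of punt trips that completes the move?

Counting alone: the warden can take at most 2 across per trip to the dry ground, so moving all 9 needs at least 5 loaded trips out, with a return between consecutive ones — at least 9 crossings.
The safety rule pushes this higher. Following every safe sequence of crossings, the most of the 9 that can be at the dry ground as the punt arrives there on crossings 9, 11, 13 is 6, 7, 8 respectively — never all 9.
So no plan with fewer than 15 crossings exists, and this one achieves 15:
1. Warden goes to the dry ground with Bram and Orla.
2. Warden goes back to the marsh camp with Orla.
3. Warden goes to the dry ground with Hana and Orla.
4. Warden goes back to the marsh camp with Bram.
5. Warden goes to the dry ground with Bram and Ivo.
6. Warden goes back to the marsh camp with Bram.
7. Warden goes to the dry ground with Kira and Sol.
8. Warden goes back to the marsh camp with Orla.
9. Warden goes to the dry ground with Cato and Orla.
10. Warden goes back to the marsh camp with Orla.
11. Warden goes to the dry ground with Orla and Quin.
12. Warden goes back to the marsh camp with Orla.
13. Warden goes to the dry ground with Gus and Orla.
14. Warden goes back to the marsh camp with Orla.
15. Warden goes to the dry ground with Bram and Orla.

15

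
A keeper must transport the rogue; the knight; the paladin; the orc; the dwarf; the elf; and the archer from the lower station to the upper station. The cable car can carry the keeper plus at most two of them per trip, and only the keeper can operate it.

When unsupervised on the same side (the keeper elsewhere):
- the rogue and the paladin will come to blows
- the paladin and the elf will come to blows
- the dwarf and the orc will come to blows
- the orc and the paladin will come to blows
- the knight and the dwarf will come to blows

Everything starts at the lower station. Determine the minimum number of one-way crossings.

Counting alone: the keeper can take at most 2 across per trip to the upper station, so moving all 7 needs at least 4 loaded trips out, with a return between consecutive ones — at least 7 crossings.
The safety rule pushes this higher. Following every safe sequence of crossings, the most of the 7 that can be at the upper station as the cable car arrives there on crossing 7 is 6 — never all 7.
So no plan with fewer than 9 crossings exists, and this one achieves 9:
1. Keeper goes to the upper station with the dwarf and the paladin.
2. Keeper goes back to the lower station alone.
3. Keeper goes to the upper station with the rogue.
4. Keeper goes back to the lower station with the paladin.
5. Keeper goes to the upper station with the elf and the orc.
6. Keeper goes back to the lower station with the dwarf.
7. Keeper goes to the upper station with the archer and the knight.
8. Keeper goes back to the lower station alone.
9. Keeper goes to the upper station with the dwarf and the paladin.

9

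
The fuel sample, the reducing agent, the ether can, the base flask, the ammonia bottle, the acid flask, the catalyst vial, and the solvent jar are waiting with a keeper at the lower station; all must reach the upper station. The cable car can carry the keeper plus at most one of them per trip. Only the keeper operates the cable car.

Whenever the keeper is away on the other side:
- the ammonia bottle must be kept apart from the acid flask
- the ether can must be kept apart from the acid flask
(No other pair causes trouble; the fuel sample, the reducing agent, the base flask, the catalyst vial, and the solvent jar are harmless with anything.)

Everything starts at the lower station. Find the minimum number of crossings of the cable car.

17

Counting alone: the keeper can take at most 1 across per trip to the upper station, so moving all 8 needs at least 8 loaded trips out, with a return between consecutive ones — at least 15 crossings.
The safety rule pushes this higher. Following every safe sequence of crossings, the most of the 8 that can be at the upper station as the cable car arrives there on crossing 15 is 7 — never all 8.
So no plan with fewer than 17 crossings exists, and this one achieves 17:
1. Keeper goes to the upper station with the acid flask.  [the lower station: the ammonia bottle, the base flask, the catalyst vial, the ether can, the fuel sample, the reducing agent, the solvent jar | the upper station: the acid flask]
2. Keeper goes back to the lower station alone.  [the lower station: the ammonia bottle, the base flask, the catalyst vial, the ether can, the fuel sample, the reducing agent, the solvent jar | the upper station: the acid flask]
3. Keeper goes to the upper station with the fuel sample.  [the lower station: the ammonia bottle, the base flask, the catalyst vial, the ether can, the reducing agent, the solvent jar | the upper station: the acid flask, the fuel sample]
4. Keeper goes back to the lower station alone.  [the lower station: the ammonia bottle, the base flask, the catalyst vial, the ether can, the reducing agent, the solvent jar | the upper station: the acid flask, the fuel sample]
5. Keeper goes to the upper station with the reducing agent.  [the lower station: the ammonia bottle, the base flask, the catalyst vial, the ether can, the solvent jar | the upper station: the acid flask, the fuel sample, the reducing agent]
6. Keeper goes back to the lower station alone.  [the lower station: the ammonia bottle, the base flask, the catalyst vial, the ether can, the solvent jar | the upper station: the acid flask, the fuel sample, the reducing agent]
7. Keeper goes to the upper station with the ether can.  [the lower station: the ammonia bottle, the base flask, the catalyst vial, the solvent jar | the upper station: the acid flask, the ether can, the fuel sample, the reducing agent]
8. Keeper goes back to the lower station with the acid flask.  [the lower station: the acid flask, the ammonia bottle, the base flask, the catalyst vial, the solvent jar | the upper station: the ether can, the fuel sample, the reducing agent]
9. Keeper goes to the upper station with the ammonia bottle.  [the lower station: the acid flask, the base flask, the catalyst vial, the solvent jar | the upper station: the ammonia bottle, the ether can, the fuel sample, the reducing agent]
10. Keeper goes back to the lower station alone.  [the lower station: the acid flask, the base flask, the catalyst vial, the solvent jar | the upper station: the ammonia bottle, the ether can, the fuel sample, the reducing agent]
11. Keeper goes to the upper station with the base flask.  [the lower station: the acid flask, the catalyst vial, the solvent jar | the upper station: the ammonia bottle, the base flask, the ether can, the fuel sample, the reducing agent]
12. Keeper goes back to the lower station alone.  [the lower station: the acid flask, the catalyst vial, the solvent jar | the upper station: the ammonia bottle, the base flask, the ether can, the fuel sample, the reducing agent]
13. Keeper goes to the upper station with the catalyst vial.  [the lower station: the acid flask, the solvent jar | the upper station: the ammonia bottle, the base flask, the catalyst vial, the ether can, the fuel sample, the reducing agent]
14. Keeper goes back to the lower station alone.  [the lower station: the acid flask, the solvent jar | the upper station: the ammonia bottle, the base flask, the catalyst vial, the ether can, the fuel sample, the reducing agent]
15. Keeper goes to the upper station with the solvent jar.  [the lower station: the acid flask | the upper station: the ammonia bottle, the base flask, the catalyst vial, the ether can, the fuel sample, the reducing agent, the solvent jar]
16. Keeper goes back to the lower station alone.  [the lower station: the acid flask | the upper station: the ammonia bottle, the base flask, the catalyst vial, the ether can, the fuel sample, the reducing agent, the solvent jar]
17. Keeper goes to the upper station with the acid flask.  [the lower station: — | the upper station: the acid flask, the ammonia bottle, the base flask, the catalyst vial, the ether can, the fuel sample, the reducing agent, the solvent jar]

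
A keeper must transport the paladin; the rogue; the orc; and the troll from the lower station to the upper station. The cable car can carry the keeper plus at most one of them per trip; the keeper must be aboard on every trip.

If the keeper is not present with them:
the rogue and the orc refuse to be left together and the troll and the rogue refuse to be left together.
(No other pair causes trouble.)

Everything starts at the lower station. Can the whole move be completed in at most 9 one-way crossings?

Yes

Yes — this plan uses 9 crossings (≤ 9):
1. Keeper goes to the upper station with the rogue.  [the lower station: the orc, the paladin, the troll | the upper station: the rogue]
2. Keeper goes back to the lower station alone.  [the lower station: the orc, the paladin, the troll | the upper station: the rogue]
3. Keeper goes to the upper station with the paladin.  [the lower station: the orc, the troll | the upper station: the paladin, the rogue]
4. Keeper goes back to the lower station alone.  [the lower station: the orc, the troll | the upper station: the paladin, the rogue]
5. Keeper goes to the upper station with the orc.  [the lower station: the troll | the upper station: the orc, the paladin, the rogue]
6. Keeper goes back to the lower station with the rogue.  [the lower station: the rogue, the troll | the upper station: the orc, the paladin]
7. Keeper goes to the upper station with the troll.  [the lower station: the rogue | the upper station: the orc, the paladin, the troll]
8. Keeper goes back to the lower station alone.  [the lower station: the rogue | the upper station: the orc, the paladin, the troll]
9. Keeper goes to the upper station with the rogue.  [the lower station: — | the upper station: the orc, the paladin, the rogue, the troll]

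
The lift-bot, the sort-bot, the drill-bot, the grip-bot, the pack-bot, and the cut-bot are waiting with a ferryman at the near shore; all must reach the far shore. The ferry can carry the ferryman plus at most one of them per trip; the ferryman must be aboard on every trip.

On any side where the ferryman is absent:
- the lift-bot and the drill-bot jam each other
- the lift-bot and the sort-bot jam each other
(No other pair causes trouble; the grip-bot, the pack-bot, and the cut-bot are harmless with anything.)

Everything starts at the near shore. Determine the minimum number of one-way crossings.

Counting alone: the ferryman can take at most 1 across per trip to the far shore, so moving all 6 needs at least 6 loaded trips out, with a return between consecutive ones — at least 11 crossings.
The safety rule pushes this higher. Following every safe sequence of crossings, the most of the 6 that can be at the far shore as the ferry arrives there on crossing 11 is 5 — never all 6.
So no plan with fewer than 13 crossings exists, and this one achieves 13:
1. Ferryman goes to the far shore with the lift-bot.
2. Ferryman goes back to the near shore alone.
3. Ferryman goes to the far shore with the sort-bot.
4. Ferryman goes back to the near shore with the lift-bot.
5. Ferryman goes to the far shore with the drill-bot.
6. Ferryman goes back to the near shore alone.
7. Ferryman goes to the far shore with the grip-bot.
8. Ferryman goes back to the near shore alone.
9. Ferryman goes to the far shore with the pack-bot.
10. Ferryman goes back to the near shore alone.
11. Ferryman goes to the far shore with the cut-bot.
12. Ferryman goes back to the near shore alone.
13. Ferryman goes to the far shore with the lift-bot.

13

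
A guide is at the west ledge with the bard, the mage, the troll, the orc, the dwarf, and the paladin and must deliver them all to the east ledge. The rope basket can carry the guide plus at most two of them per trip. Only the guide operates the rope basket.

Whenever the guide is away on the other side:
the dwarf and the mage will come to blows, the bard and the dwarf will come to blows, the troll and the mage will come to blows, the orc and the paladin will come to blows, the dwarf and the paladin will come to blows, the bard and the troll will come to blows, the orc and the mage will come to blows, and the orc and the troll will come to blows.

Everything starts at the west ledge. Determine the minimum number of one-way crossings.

Whatever the first load, the items left behind include a forbidden pair without the guide. No opening move is safe, so no plan exists.

impossible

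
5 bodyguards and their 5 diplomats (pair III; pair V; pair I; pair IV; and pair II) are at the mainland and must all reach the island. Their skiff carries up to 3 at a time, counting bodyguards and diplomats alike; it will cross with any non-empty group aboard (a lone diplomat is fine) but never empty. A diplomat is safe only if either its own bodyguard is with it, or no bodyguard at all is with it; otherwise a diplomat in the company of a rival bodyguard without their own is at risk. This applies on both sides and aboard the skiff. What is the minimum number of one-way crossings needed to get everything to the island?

11

Counting alone: each trip to the island takes at most 3 across and each return brings at least 1 back, so after t trips out (and t−1 returns) at most 3t − (t−1) of the 10 are across; that first reaches 10 at t = 5, so at least 9 crossings are needed.
The safety rule pushes this higher. Following every safe sequence of crossings, the most of the 10 that can be at the island as the skiff arrives there on crossing 9 is 9 — never all 10.
So no plan with fewer than 11 crossings exists, and this one achieves 11:
1. bodyguard III and diplomat III cross → the island.
2. bodyguard III crosses ← the mainland.
3. diplomat I, diplomat IV, and diplomat V cross → the island.
4. diplomat III crosses ← the mainland.
5. bodyguard I, bodyguard IV, and bodyguard V cross → the island.
6. bodyguard V and diplomat V cross ← the mainland.
7. bodyguard II, bodyguard III, and bodyguard V cross → the island.
8. diplomat I crosses ← the mainland.
9. diplomat III and diplomat V cross → the island.
10. diplomat III crosses ← the mainland.
11. diplomat I, diplomat II, and diplomat III cross → the island.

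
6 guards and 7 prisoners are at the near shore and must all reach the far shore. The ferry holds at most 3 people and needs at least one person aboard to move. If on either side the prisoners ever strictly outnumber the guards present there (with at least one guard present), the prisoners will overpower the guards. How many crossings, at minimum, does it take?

impossible

The prisoners already outnumber the guards at the near shore before anyone moves, so the starting position itself is disallowed.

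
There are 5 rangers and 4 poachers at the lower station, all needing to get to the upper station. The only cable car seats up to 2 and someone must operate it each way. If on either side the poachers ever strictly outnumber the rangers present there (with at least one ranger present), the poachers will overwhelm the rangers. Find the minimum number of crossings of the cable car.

15

Counting alone: each trip to the upper station takes at most 2 across and each return brings at least 1 back, so after t trips out (and t−1 returns) at most 2t − (t−1) of the 9 are across; that first reaches 9 at t = 8, so at least 15 crossings are needed.
The plan below uses exactly 15 crossings, so it is optimal:
1. 2 poachers → the upper station.  (the lower station: 5R 2P; the upper station: 0R 2P)
2. 1 poacher ← the lower station.  (the lower station: 5R 3P; the upper station: 0R 1P)
3. 2 poachers → the upper station.  (the lower station: 5R 1P; the upper station: 0R 3P)
4. 1 poacher ← the lower station.  (the lower station: 5R 2P; the upper station: 0R 2P)
5. 2 rangers → the upper station.  (the lower station: 3R 2P; the upper station: 2R 2P)
6. 1 poacher ← the lower station.  (the lower station: 3R 3P; the upper station: 2R 1P)
7. 1 ranger and 1 poacher → the upper station.  (the lower station: 2R 2P; the upper station: 3R 2P)
8. 1 ranger ← the lower station.  (the lower station: 3R 2P; the upper station: 2R 2P)
9. 1 ranger and 1 poacher → the upper station.  (the lower station: 2R 1P; the upper station: 3R 3P)
10. 1 poacher ← the lower station.  (the lower station: 2R 2P; the upper station: 3R 2P)
11. 1 ranger and 1 poacher → the upper station.  (the lower station: 1R 1P; the upper station: 4R 3P)
12. 1 ranger ← the lower station.  (the lower station: 2R 1P; the upper station: 3R 3P)
13. 1 ranger and 1 poacher → the upper station.  (the lower station: 1R 0P; the upper station: 4R 4P)
14. 1 poacher ← the lower station.  (the lower station: 1R 1P; the upper station: 4R 3P)
15. 1 ranger and 1 poacher → the upper station.  (the lower station: 0R 0P; the upper station: 5R 4P)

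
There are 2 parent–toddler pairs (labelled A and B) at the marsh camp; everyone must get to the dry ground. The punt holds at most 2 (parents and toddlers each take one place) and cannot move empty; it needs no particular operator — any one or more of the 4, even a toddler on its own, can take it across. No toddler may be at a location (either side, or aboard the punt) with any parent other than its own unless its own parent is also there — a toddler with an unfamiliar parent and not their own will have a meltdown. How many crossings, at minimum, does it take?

5

Counting alone: each trip to the dry ground takes at most 2 across and each return brings at least 1 back, so after t trips out (and t−1 returns) at most 2t − (t−1) of the 4 are across; that first reaches 4 at t = 3, so at least 5 crossings are needed.
The plan below uses exactly 5 crossings, so it is optimal:
1. parent A and toddler A cross → the dry ground.
2. parent A crosses ← the marsh camp.
3. parent A and parent B cross → the dry ground.
4. parent B crosses ← the marsh camp.
5. parent B and toddler B cross → the dry ground.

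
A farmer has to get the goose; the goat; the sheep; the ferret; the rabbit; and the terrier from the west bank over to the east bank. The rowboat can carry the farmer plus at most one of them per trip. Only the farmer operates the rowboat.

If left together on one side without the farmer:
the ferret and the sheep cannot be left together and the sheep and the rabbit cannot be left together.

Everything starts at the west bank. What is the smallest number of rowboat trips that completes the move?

Counting alone: the farmer can take at most 1 across per trip to the east bank, so moving all 6 needs at least 6 loaded trips out, with a return between consecutive ones — at least 11 crossings.
The safety rule pushes this higher. Following every safe sequence of crossings, the most of the 6 that can be at the east bank as the rowboat arrives there on crossing 11 is 5 — never all 6.
So no plan with fewer than 13 crossings exists, and this one achieves 13:
1. Farmer goes to the east bank with the sheep.  [the west bank: the ferret, the goat, the goose, the rabbit, the terrier | the east bank: the sheep]
2. Farmer goes back to the west bank alone.  [the west bank: the ferret, the goat, the goose, the rabbit, the terrier | the east bank: the sheep]
3. Farmer goes to the east bank with the goose.  [the west bank: the ferret, the goat, the rabbit, the terrier | the east bank: the goose, the sheep]
4. Farmer goes back to the west bank alone.  [the west bank: the ferret, the goat, the rabbit, the terrier | the east bank: the goose, the sheep]
5. Farmer goes to the east bank with the goat.  [the west bank: the ferret, the rabbit, the terrier | the east bank: the goat, the goose, the sheep]
6. Farmer goes back to the west bank alone.  [the west bank: the ferret, the rabbit, the terrier | the east bank: the goat, the goose, the sheep]
7. Farmer goes to the east bank with the ferret.  [the west bank: the rabbit, the terrier | the east bank: the ferret, the goat, the goose, the sheep]
8. Farmer goes back to the west bank with the sheep.  [the west bank: the rabbit, the sheep, the terrier | the east bank: the ferret, the goat, the goose]
9. Farmer goes to the east bank with the rabbit.  [the west bank: the sheep, the terrier | the east bank: the ferret, the goat, the goose, the rabbit]
10. Farmer goes back to the west bank alone.  [the west bank: the sheep, the terrier | the east bank: the ferret, the goat, the goose, the rabbit]
11. Farmer goes to the east bank with the terrier.  [the west bank: the sheep | the east bank: the ferret, the goat, the goose, the rabbit, the terrier]
12. Farmer goes back to the west bank alone.  [the west bank: the sheep | the east bank: the ferret, the goat, the goose, the rabbit, the terrier]
13. Farmer goes to the east bank with the sheep.  [the west bank: — | the east bank: the ferret, the goat, the goose, the rabbit, the sheep, the terrier]

13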